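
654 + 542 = 1196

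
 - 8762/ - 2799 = 3 + 365/2799 = 3.13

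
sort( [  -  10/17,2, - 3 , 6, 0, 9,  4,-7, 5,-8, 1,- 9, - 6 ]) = [ - 9, - 8,- 7,-6, - 3, - 10/17 , 0, 1,2,  4, 5, 6,9 ]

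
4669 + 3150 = 7819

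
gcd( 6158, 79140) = 2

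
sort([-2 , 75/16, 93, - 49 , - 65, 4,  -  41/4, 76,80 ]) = [ - 65,-49, - 41/4, - 2,  4,75/16, 76,80 , 93 ]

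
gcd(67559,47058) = 1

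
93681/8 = 11710 + 1/8=11710.12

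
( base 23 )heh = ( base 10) 9332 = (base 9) 13718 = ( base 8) 22164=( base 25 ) EN7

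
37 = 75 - 38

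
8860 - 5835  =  3025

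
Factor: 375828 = 2^2*3^1 * 31319^1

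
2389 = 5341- 2952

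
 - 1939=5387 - 7326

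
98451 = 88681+9770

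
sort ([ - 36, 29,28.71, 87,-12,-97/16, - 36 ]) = [ - 36, - 36 , - 12, - 97/16, 28.71,29,87]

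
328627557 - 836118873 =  - 507491316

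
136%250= 136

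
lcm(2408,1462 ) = 40936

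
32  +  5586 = 5618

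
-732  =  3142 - 3874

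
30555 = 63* 485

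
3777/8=472+1/8  =  472.12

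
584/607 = 584/607 = 0.96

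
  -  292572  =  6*( - 48762 ) 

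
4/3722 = 2/1861 = 0.00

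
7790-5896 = 1894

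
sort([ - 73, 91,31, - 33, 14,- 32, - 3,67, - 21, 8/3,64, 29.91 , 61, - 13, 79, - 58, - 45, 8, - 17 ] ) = [ - 73, - 58, - 45 ,- 33, - 32, - 21, -17, - 13,-3, 8/3, 8,14, 29.91 , 31,61,64, 67,79,91 ]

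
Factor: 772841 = 59^1*13099^1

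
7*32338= 226366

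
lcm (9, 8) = 72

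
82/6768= 41/3384 =0.01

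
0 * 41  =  0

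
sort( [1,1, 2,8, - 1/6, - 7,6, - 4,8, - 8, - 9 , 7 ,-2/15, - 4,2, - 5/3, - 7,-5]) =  [ - 9, - 8, - 7,-7, - 5, - 4, - 4, - 5/3, -1/6, - 2/15,1,1,2,2,6,  7,8, 8 ]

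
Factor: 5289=3^1*41^1*43^1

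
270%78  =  36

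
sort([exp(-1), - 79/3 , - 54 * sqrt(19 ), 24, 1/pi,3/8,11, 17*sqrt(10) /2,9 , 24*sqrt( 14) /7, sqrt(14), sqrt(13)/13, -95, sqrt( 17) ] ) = [ - 54 * sqrt(19 ), - 95, - 79/3,sqrt(13) /13,1/pi,exp(- 1), 3/8,  sqrt (14 ), sqrt(17), 9, 11,24*sqrt(14 )/7, 24,17 * sqrt (10 ) /2]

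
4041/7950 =1347/2650 = 0.51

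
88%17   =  3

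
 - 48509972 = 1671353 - 50181325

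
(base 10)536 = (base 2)1000011000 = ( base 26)KG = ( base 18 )1BE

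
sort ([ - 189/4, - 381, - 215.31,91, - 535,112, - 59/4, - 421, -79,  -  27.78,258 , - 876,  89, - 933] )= [-933, - 876, - 535, - 421,-381 , - 215.31, - 79, - 189/4, - 27.78,- 59/4,89,91,112,258] 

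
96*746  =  71616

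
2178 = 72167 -69989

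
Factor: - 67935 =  - 3^1*5^1 * 7^1 * 647^1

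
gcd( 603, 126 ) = 9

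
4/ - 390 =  - 1+ 193/195 = - 0.01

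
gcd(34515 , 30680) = 3835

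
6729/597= 11 + 54/199 = 11.27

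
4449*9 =40041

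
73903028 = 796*92843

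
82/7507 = 82/7507 = 0.01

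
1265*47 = 59455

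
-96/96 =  - 1 = - 1.00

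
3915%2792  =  1123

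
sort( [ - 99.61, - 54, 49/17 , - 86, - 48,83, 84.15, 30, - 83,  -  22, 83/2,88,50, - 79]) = [ - 99.61, - 86, - 83,-79, - 54, - 48, - 22,49/17, 30,  83/2, 50, 83 , 84.15,88]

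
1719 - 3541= -1822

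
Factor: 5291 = 11^1*13^1*37^1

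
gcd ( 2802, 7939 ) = 467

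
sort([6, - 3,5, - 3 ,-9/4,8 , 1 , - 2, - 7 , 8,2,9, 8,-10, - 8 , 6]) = [ - 10, - 8 ,-7, - 3, - 3, - 9/4,- 2,1 , 2, 5,6, 6, 8,8, 8, 9]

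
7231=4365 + 2866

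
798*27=21546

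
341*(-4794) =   -  1634754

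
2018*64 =129152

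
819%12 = 3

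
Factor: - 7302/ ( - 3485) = 2^1*3^1*5^(-1)*17^( -1)*41^( -1)*1217^1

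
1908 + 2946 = 4854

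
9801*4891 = 47936691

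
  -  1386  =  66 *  ( - 21)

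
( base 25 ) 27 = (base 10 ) 57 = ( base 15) 3C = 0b111001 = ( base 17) 36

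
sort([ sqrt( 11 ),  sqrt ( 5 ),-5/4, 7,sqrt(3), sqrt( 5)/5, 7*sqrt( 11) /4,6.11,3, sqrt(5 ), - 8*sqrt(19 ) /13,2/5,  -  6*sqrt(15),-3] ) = [- 6*sqrt(15), - 3, - 8*sqrt( 19 )/13, - 5/4,2/5,sqrt(5 )/5,  sqrt( 3),sqrt(5 ),sqrt( 5 ), 3, sqrt( 11 ),7 * sqrt(11) /4,6.11,7]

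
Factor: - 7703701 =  - 7703701^1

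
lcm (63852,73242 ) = 2490228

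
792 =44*18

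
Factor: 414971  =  414971^1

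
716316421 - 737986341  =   - 21669920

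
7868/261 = 7868/261=30.15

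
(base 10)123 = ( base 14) 8B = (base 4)1323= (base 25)4n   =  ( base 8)173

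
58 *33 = 1914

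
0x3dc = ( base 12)6a4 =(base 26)1c0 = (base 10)988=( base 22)20K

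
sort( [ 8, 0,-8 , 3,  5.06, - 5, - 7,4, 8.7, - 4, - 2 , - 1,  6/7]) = [-8, - 7, - 5, - 4, - 2, - 1, 0, 6/7, 3,4 , 5.06, 8,8.7 ]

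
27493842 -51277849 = - 23784007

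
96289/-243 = -397 + 182/243 = - 396.25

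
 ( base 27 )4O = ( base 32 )44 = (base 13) A2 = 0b10000100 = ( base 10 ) 132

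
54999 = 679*81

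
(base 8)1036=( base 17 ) 1ef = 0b1000011110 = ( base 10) 542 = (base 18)1c2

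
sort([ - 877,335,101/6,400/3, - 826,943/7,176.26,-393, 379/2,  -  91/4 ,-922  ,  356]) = [- 922,  -  877, -826 ,-393, - 91/4,101/6,400/3, 943/7,176.26, 379/2,335,356] 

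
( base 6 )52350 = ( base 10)7050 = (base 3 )100200010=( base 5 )211200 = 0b1101110001010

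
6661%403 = 213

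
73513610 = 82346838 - 8833228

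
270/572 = 135/286=0.47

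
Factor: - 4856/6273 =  - 2^3*3^( - 2 )*17^ ( - 1 )*41^ ( - 1)*607^1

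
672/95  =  7 + 7/95  =  7.07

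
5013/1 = 5013 = 5013.00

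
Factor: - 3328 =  - 2^8*13^1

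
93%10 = 3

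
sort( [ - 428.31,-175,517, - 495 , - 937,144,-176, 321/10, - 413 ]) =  [ - 937, - 495, - 428.31, - 413, - 176,-175,  321/10,144,517]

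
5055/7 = 722 + 1/7=722.14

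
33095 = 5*6619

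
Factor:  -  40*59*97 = -2^3*5^1*59^1*97^1 = - 228920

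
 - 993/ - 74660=993/74660 = 0.01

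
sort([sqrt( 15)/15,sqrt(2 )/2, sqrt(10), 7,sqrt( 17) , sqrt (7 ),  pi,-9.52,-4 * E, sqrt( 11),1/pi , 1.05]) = [  -  4*E,-9.52, sqrt( 15) /15, 1/pi , sqrt(2 ) /2,1.05 , sqrt( 7), pi,sqrt(10) , sqrt(11), sqrt( 17), 7 ]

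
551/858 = 551/858 = 0.64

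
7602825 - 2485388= 5117437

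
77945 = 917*85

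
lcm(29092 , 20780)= 145460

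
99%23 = 7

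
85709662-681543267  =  -595833605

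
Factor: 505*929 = 469145 = 5^1 *101^1*929^1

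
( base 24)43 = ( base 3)10200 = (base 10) 99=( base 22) 4b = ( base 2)1100011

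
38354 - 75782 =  - 37428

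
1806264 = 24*75261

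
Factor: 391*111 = 3^1*17^1*23^1*37^1 = 43401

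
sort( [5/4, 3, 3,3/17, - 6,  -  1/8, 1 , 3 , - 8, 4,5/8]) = [ - 8, -6, -1/8,3/17, 5/8,  1,5/4 , 3, 3, 3, 4]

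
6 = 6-0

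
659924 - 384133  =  275791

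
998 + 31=1029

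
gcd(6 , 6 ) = 6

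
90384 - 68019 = 22365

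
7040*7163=50427520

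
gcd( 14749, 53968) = 1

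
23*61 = 1403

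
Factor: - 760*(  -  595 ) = 2^3 *5^2*7^1*17^1*19^1 = 452200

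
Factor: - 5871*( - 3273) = 3^2*19^1*103^1* 1091^1 =19215783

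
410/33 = 12 + 14/33 = 12.42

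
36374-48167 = -11793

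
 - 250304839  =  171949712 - 422254551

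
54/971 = 54/971= 0.06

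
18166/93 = 586/3=195.33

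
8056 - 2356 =5700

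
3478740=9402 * 370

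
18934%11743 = 7191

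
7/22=7/22=0.32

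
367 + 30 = 397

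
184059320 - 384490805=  - 200431485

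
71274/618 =115 + 34/103 =115.33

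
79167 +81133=160300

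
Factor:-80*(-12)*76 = 2^8*3^1*5^1* 19^1  =  72960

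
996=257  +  739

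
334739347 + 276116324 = 610855671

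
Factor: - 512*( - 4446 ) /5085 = 252928/565 = 2^10*5^(-1)*13^1*19^1*113^(  -  1)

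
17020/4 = 4255 = 4255.00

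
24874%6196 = 90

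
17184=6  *2864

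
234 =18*13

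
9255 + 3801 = 13056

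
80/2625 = 16/525 = 0.03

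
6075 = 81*75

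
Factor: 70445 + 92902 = 3^1*54449^1 = 163347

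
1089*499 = 543411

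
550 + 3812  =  4362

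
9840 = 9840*1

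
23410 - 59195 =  - 35785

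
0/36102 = 0 = 0.00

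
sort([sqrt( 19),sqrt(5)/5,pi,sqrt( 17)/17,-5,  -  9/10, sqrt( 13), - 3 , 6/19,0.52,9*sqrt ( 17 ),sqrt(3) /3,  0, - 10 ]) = [ - 10,- 5, - 3, - 9/10, 0,sqrt(17 )/17,6/19,sqrt(5)/5 , 0.52,sqrt(3)/3,pi,sqrt (13 ), sqrt( 19),9*sqrt ( 17)]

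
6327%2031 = 234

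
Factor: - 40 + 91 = 3^1*17^1 = 51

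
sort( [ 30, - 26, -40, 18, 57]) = [ -40, - 26, 18, 30, 57]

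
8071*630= 5084730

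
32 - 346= - 314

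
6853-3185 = 3668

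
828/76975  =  828/76975 = 0.01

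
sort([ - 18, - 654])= [- 654, - 18] 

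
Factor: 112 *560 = 2^8*5^1*7^2 = 62720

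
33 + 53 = 86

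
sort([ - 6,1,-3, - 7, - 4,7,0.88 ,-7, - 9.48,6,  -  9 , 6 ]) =[ - 9.48, - 9, - 7, - 7,  -  6, -4,  -  3, 0.88, 1,6,6,7]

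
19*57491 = 1092329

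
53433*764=40822812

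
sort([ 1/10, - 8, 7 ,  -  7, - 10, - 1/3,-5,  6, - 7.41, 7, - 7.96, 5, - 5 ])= [-10, - 8,-7.96,  -  7.41 , - 7, - 5, - 5,  -  1/3, 1/10,5,6, 7, 7 ]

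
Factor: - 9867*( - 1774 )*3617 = 2^1*3^1*  11^1*13^1*23^1*887^1*3617^1 = 63312177786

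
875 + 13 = 888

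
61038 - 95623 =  - 34585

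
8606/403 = 21 + 11/31 = 21.35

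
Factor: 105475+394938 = 500413^1 = 500413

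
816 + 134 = 950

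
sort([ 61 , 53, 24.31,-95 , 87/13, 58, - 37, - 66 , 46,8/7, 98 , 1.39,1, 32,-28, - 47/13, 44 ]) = [ - 95,-66,  -  37, -28,-47/13,1,8/7, 1.39,87/13 , 24.31,32,  44, 46 , 53,58, 61, 98 ]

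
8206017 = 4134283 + 4071734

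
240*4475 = 1074000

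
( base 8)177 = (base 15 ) 87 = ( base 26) 4n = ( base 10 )127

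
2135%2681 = 2135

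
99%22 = 11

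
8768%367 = 327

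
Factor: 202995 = 3^2*5^1*13^1*347^1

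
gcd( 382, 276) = 2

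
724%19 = 2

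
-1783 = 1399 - 3182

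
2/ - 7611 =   -  2/7611 =- 0.00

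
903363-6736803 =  - 5833440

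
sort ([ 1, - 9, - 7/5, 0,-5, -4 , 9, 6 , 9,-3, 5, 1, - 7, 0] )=[ - 9,  -  7,-5, - 4 ,  -  3, - 7/5, 0, 0, 1, 1,  5,  6, 9, 9] 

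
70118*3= 210354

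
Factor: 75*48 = 2^4 *3^2 * 5^2 = 3600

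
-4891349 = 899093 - 5790442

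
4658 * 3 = 13974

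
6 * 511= 3066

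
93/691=93/691 = 0.13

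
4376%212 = 136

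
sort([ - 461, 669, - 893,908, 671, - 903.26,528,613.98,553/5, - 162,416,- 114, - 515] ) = [ - 903.26, - 893 , - 515 ,  -  461, - 162 , - 114,553/5, 416, 528, 613.98, 669,671,908]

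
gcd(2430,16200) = 810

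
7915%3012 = 1891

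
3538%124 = 66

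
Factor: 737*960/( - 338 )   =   - 353760/169 = - 2^5*3^1*5^1*11^1*13^( - 2)*67^1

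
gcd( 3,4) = 1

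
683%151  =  79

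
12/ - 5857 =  - 12/5857 = - 0.00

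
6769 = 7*967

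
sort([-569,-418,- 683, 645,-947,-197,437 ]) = [ - 947,  -  683, - 569, - 418, - 197, 437,645] 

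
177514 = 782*227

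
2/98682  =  1/49341= 0.00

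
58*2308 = 133864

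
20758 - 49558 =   -  28800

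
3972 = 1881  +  2091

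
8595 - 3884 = 4711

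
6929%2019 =872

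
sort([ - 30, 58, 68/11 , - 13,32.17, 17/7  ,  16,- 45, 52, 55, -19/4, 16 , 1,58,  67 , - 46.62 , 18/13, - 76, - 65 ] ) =[ - 76, - 65,-46.62 , - 45, - 30, - 13, - 19/4 , 1,18/13 , 17/7 , 68/11,16,  16,32.17, 52, 55, 58,58 , 67 ]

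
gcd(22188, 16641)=5547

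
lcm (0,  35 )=0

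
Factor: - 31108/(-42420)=11/15 = 3^( - 1 )*5^(-1)*11^1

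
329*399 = 131271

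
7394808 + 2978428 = 10373236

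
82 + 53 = 135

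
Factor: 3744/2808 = 2^2*3^( - 1 )= 4/3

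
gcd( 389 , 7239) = 1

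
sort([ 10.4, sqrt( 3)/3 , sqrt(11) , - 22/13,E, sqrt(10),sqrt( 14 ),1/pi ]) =[ - 22/13,  1/pi,sqrt (3)/3, E,sqrt( 10 ),sqrt( 11 ),  sqrt(14),10.4]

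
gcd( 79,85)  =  1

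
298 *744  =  221712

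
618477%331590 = 286887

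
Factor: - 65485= - 5^1 * 7^1*1871^1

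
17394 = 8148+9246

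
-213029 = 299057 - 512086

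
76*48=3648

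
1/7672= 1/7672 = 0.00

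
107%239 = 107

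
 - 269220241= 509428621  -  778648862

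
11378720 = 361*31520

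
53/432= 53/432=0.12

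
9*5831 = 52479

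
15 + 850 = 865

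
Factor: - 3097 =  - 19^1*163^1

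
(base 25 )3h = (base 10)92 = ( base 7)161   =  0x5C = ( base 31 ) 2U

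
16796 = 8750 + 8046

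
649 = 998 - 349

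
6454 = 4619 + 1835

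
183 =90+93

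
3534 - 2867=667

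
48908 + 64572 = 113480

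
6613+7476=14089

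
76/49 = 76/49=1.55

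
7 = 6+1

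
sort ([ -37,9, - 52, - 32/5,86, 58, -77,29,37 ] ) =[ - 77, - 52, - 37,  -  32/5 , 9, 29 , 37,58,86 ] 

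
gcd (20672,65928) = 8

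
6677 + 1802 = 8479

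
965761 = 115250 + 850511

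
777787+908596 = 1686383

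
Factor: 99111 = 3^1 * 33037^1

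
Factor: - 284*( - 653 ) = 185452 =2^2*71^1*653^1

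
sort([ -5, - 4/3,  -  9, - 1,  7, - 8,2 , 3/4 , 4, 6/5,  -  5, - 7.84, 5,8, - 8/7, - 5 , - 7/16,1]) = [ - 9  , - 8, - 7.84, - 5, - 5,  -  5, - 4/3  , - 8/7, -1, - 7/16,  3/4, 1,6/5,2 , 4,  5,  7, 8]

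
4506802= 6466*697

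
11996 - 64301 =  - 52305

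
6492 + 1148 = 7640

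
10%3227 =10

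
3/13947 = 1/4649  =  0.00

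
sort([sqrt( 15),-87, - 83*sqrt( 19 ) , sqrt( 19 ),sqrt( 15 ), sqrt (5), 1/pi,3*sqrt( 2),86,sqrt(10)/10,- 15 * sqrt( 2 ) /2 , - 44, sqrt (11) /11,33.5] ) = [ - 83*sqrt(19 ),-87, -44,-15*sqrt( 2 ) /2,sqrt(11)/11, sqrt(10 ) /10, 1/pi,sqrt( 5 ),sqrt(15), sqrt( 15),3*sqrt( 2), sqrt( 19 ),33.5, 86] 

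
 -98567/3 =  - 32856 + 1/3 = - 32855.67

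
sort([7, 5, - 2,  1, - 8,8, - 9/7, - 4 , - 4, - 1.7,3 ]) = [-8,-4,- 4, - 2, - 1.7 ,-9/7,1, 3,5,7,  8]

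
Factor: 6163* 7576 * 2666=2^4* 31^1*43^1*947^1*6163^1= 124477907408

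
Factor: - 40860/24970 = - 18/11 = - 2^1  *3^2 *11^( - 1) 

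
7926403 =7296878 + 629525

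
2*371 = 742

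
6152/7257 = 6152/7257 =0.85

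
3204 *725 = 2322900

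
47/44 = 47/44 =1.07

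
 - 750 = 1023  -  1773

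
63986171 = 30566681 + 33419490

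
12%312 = 12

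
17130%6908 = 3314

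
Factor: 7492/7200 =2^( - 3)*3^( - 2)*5^( - 2)*1873^1=1873/1800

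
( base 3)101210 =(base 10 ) 291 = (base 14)16b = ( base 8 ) 443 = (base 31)9c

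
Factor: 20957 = 19^1*1103^1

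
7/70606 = 7/70606=0.00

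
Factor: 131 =131^1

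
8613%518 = 325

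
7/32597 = 7/32597 = 0.00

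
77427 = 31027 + 46400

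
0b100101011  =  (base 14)175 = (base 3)102002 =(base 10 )299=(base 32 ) 9B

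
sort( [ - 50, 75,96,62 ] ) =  [  -  50 , 62,75, 96]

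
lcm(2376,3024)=33264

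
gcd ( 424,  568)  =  8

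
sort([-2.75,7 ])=[ - 2.75, 7 ]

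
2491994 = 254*9811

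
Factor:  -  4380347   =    -  2027^1*2161^1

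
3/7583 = 3/7583 =0.00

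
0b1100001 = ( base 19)52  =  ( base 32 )31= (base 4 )1201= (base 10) 97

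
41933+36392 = 78325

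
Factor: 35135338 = 2^1*7^1 * 31^1*73^1 * 1109^1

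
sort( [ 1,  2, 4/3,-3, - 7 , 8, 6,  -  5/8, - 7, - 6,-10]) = [ - 10, - 7,-7, - 6, - 3,  -  5/8, 1, 4/3, 2, 6 , 8 ]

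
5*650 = 3250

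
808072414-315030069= 493042345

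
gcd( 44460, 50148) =36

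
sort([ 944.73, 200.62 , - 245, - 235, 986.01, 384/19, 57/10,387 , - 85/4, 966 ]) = [ - 245, - 235, - 85/4,57/10, 384/19, 200.62, 387,944.73, 966, 986.01]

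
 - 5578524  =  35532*( - 157)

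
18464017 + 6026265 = 24490282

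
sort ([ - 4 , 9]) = [ - 4,9 ]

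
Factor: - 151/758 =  - 2^( - 1)*151^1*379^ ( - 1) 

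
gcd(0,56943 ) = 56943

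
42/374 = 21/187 = 0.11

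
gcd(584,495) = 1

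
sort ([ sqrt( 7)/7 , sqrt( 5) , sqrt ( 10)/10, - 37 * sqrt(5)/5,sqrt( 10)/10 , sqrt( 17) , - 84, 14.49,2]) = [ - 84, - 37 * sqrt( 5)/5, sqrt( 10)/10, sqrt( 10)/10,sqrt( 7)/7,2, sqrt(5), sqrt(17 ),14.49] 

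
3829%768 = 757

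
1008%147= 126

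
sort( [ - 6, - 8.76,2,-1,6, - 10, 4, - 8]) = [ - 10 ,  -  8.76, -8,-6,-1, 2, 4 , 6]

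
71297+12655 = 83952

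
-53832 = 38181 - 92013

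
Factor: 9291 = 3^1*19^1*163^1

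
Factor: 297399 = 3^1 *99133^1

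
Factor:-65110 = - 2^1*5^1*17^1*383^1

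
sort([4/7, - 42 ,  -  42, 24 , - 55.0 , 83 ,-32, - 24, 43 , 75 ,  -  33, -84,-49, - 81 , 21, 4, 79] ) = [ - 84,  -  81,-55.0, - 49,-42, - 42, - 33 , - 32,- 24,4/7,4, 21, 24,  43,75,79 , 83]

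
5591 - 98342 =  - 92751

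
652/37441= 652/37441 = 0.02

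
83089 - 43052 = 40037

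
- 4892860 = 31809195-36702055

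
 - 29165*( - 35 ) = 1020775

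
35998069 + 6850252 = 42848321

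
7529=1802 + 5727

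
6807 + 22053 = 28860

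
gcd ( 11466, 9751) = 49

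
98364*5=491820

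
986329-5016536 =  - 4030207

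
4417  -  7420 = -3003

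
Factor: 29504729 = 53^1*556693^1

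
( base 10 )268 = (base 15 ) 12d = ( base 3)100221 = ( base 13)178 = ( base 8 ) 414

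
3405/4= 851+1/4= 851.25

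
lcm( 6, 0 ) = 0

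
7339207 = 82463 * 89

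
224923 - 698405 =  - 473482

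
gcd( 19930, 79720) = 19930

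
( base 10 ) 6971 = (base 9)10505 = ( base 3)100120012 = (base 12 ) 404B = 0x1b3b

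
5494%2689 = 116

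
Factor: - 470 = -2^1*5^1*47^1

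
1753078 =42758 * 41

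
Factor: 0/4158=0 =0^1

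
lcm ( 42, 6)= 42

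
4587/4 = 4587/4= 1146.75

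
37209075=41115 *905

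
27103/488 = 27103/488 = 55.54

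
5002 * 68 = 340136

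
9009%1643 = 794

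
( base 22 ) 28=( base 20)2C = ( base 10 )52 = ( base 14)3a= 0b110100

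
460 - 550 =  - 90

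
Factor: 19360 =2^5*5^1 * 11^2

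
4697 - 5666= - 969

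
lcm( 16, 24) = 48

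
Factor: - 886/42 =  - 443/21 = - 3^( - 1)*7^( - 1 ) * 443^1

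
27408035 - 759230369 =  - 731822334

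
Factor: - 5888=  -2^8*23^1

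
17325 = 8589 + 8736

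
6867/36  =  763/4 = 190.75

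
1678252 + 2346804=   4025056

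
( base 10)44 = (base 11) 40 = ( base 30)1e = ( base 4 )230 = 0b101100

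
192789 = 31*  6219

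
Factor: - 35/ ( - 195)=7/39 = 3^( - 1 )*7^1*13^( - 1 )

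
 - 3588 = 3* ( - 1196 )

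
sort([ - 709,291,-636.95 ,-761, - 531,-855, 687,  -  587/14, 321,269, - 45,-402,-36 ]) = [ - 855,-761 , - 709, - 636.95,- 531 , - 402,  -  45, - 587/14,-36,269,291,321,687] 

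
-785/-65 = 12+1/13= 12.08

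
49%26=23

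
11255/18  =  11255/18 = 625.28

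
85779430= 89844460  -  4065030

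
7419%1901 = 1716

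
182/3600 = 91/1800 = 0.05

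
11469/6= 3823/2 = 1911.50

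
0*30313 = 0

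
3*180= 540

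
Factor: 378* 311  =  117558 = 2^1 * 3^3*7^1*311^1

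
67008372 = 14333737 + 52674635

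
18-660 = - 642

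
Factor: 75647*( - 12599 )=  - 953076553=- 11^1 *13^1*23^2 * 43^1 * 293^1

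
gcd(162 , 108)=54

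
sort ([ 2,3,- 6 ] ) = [  -  6,2, 3]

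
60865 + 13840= 74705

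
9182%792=470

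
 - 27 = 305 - 332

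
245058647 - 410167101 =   -  165108454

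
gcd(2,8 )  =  2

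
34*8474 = 288116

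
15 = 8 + 7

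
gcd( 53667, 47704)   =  5963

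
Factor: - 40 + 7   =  -3^1*11^1 =- 33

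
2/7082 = 1/3541 = 0.00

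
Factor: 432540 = 2^2 * 3^5*5^1*89^1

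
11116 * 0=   0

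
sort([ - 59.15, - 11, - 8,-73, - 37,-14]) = [ - 73,-59.15, - 37 , - 14, - 11,  -  8]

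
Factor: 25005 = 3^1*5^1*1667^1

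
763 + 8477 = 9240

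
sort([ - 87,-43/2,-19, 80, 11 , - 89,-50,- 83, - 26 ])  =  [-89, - 87, - 83, - 50,-26,  -  43/2,-19,11, 80]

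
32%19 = 13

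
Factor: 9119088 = 2^4*3^3*11^1*19^1*101^1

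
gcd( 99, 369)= 9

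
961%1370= 961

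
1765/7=252+ 1/7 = 252.14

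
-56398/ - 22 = 2563+ 6/11=2563.55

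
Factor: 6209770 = 2^1*5^1*7^2*19^1* 23^1*29^1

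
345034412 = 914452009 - 569417597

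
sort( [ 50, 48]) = [48,50] 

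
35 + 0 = 35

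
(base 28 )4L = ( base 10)133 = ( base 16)85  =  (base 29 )4H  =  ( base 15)8d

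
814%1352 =814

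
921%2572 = 921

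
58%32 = 26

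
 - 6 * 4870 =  - 29220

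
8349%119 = 19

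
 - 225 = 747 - 972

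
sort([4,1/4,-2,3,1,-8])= [ - 8, - 2,1/4,1, 3,4]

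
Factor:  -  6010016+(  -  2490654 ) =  - 2^1*5^1* 43^1 *53^1 * 373^1 = -8500670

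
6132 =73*84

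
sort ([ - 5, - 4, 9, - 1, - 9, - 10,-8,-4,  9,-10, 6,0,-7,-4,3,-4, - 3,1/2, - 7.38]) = [ - 10, - 10, - 9, - 8,-7.38,  -  7, - 5,- 4, - 4, - 4,-4, - 3,-1,0,  1/2 , 3, 6,9 , 9]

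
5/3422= 5/3422 = 0.00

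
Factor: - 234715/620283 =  - 3^( - 1)*5^1*13^1*23^1*157^1*199^ ( - 1)*1039^( - 1 ) 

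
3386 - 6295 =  - 2909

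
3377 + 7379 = 10756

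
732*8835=6467220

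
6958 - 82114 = -75156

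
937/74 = 937/74= 12.66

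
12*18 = 216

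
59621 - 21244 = 38377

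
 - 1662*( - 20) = 33240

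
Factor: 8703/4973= 3^2*967^1*4973^( - 1 ) 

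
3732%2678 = 1054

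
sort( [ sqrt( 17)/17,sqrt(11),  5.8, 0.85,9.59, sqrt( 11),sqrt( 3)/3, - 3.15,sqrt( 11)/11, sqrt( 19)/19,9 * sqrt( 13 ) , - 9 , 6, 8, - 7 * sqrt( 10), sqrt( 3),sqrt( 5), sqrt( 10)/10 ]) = [ - 7*sqrt(10),-9, - 3.15,sqrt( 19)/19, sqrt(17)/17, sqrt( 11)/11,sqrt( 10 )/10,sqrt(3)/3, 0.85,  sqrt( 3 ),sqrt( 5 ), sqrt( 11), sqrt( 11), 5.8,6, 8,9.59, 9*sqrt( 13)]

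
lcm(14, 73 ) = 1022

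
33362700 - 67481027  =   - 34118327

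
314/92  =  3 + 19/46 = 3.41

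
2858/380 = 1429/190 = 7.52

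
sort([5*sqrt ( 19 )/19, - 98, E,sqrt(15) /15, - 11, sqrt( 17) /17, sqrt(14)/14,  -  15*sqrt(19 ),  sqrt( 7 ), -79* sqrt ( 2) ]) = [  -  79 * sqrt( 2), - 98,-15*sqrt( 19), - 11, sqrt ( 17)/17, sqrt(15 ) /15, sqrt( 14 ) /14,  5 * sqrt( 19) /19,sqrt( 7 ), E ]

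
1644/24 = 68+1/2 = 68.50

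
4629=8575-3946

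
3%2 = 1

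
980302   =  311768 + 668534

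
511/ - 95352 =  - 1 + 94841/95352 = - 0.01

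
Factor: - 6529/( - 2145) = 3^( - 1)*5^( - 1)*11^ (  -  1)*13^( - 1)*6529^1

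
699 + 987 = 1686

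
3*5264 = 15792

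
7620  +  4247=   11867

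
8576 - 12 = 8564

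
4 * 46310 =185240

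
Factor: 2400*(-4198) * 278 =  - 2^7*3^1*5^2*139^1*2099^1 = - 2800905600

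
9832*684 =6725088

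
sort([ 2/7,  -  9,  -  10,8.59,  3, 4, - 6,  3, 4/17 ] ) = [-10, - 9,  -  6, 4/17,2/7, 3, 3,4, 8.59 ]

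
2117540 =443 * 4780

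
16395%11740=4655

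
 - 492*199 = - 97908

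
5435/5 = 1087= 1087.00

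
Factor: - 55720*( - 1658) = 92383760 = 2^4*5^1*7^1 * 199^1*829^1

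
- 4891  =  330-5221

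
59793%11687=1358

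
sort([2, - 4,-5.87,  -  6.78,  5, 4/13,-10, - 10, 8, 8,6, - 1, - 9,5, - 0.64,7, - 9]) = [ - 10,-10,-9, - 9,  -  6.78,- 5.87,-4, - 1, - 0.64 , 4/13,2,5, 5,6,7, 8, 8 ]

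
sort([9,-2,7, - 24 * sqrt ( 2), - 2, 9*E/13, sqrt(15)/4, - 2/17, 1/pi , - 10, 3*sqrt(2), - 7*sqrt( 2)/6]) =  [-24*sqrt(2 ), - 10,  -  2,-2,- 7*sqrt(2)/6,  -  2/17, 1/pi, sqrt(15)/4, 9*E/13,3* sqrt(2),7 , 9] 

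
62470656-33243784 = 29226872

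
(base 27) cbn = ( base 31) 9dg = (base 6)105552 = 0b10001101101100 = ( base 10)9068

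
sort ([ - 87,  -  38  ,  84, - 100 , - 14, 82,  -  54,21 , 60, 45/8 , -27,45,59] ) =[ - 100, - 87,-54 , - 38, - 27, - 14,45/8, 21,45 , 59, 60, 82, 84 ] 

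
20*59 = 1180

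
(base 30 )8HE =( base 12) 4578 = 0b1111000101100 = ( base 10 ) 7724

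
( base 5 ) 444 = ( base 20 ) 64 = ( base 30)44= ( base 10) 124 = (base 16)7c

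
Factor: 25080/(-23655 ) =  - 88/83= - 2^3*11^1*83^( - 1 )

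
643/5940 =643/5940 = 0.11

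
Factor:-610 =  - 2^1*5^1*61^1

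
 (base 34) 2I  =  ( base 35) 2G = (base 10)86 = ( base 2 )1010110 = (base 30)2q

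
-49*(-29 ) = 1421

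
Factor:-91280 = - 2^4*5^1 * 7^1 * 163^1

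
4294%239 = 231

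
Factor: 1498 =2^1 * 7^1*107^1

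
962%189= 17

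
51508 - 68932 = - 17424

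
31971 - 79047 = -47076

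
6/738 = 1/123= 0.01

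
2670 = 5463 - 2793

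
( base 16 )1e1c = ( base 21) HA1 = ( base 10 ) 7708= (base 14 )2b48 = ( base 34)6MO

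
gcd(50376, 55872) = 24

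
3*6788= 20364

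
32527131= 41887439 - 9360308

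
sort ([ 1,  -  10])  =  [ -10 , 1] 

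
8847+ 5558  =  14405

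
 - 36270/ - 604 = 60 + 15/302=60.05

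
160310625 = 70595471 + 89715154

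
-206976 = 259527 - 466503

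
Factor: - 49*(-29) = 1421 = 7^2*29^1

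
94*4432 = 416608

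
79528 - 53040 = 26488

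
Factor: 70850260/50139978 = 35425130/25069989 = 2^1*3^( - 1)* 5^1*  7^(-1 ) * 13^1*43^( - 1 ) * 379^1*719^1*27763^( - 1)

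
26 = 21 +5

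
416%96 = 32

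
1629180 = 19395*84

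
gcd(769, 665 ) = 1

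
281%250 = 31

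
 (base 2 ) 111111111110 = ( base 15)132e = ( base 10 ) 4094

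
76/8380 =19/2095 = 0.01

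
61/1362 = 61/1362 = 0.04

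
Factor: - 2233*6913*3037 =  - 7^1*11^1*29^1*31^1* 223^1* 3037^1=- 46881345973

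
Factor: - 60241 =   -  107^1*563^1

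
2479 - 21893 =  - 19414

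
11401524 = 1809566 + 9591958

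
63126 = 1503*42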